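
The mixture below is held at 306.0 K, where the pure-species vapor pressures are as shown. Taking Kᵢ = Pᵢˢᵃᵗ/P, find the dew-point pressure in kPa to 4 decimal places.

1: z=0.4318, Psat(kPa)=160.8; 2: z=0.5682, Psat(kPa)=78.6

Pdew = 100.8641 kPa

At the dew point ψ → 1, so Σzᵢ/Kᵢ = 1 with Kᵢ = Pᵢˢᵃᵗ/P ⇒ 1/P = Σzᵢ/Pᵢˢᵃᵗ.
1/P = 0.4318/160.8 + 0.5682/78.6 = 0.0099143 ⇒ P = 100.8641 kPa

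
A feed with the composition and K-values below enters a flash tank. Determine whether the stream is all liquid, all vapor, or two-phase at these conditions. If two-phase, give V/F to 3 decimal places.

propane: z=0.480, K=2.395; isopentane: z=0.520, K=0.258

ΣzᵢKᵢ = 1.284; Σzᵢ/Kᵢ = 2.216.
Both exceed 1, so a two-phase solution exists.
Newton–Raphson from ψ = 0.5:
  ψ = 0.500: g = -0.2190, g' = -1.048 → ψ = 0.291
  ψ = 0.291: g = -0.0159, g' = -0.938 → ψ = 0.274
Converged at ψ = 0.274.

two-phase, V/F = 0.274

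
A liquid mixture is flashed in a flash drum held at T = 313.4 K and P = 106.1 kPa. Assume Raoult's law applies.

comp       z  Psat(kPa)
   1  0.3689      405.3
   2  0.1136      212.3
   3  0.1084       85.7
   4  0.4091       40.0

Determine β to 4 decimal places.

β = 0.6313

Raoult's law: Kᵢ = Pᵢˢᵃᵗ/P = Pᵢˢᵃᵗ/106.1.
  K_1 = 405.3/106.1 = 3.819981, K_2 = 212.3/106.1 = 2.000943, K_3 = 85.7/106.1 = 0.807729, K_4 = 40.0/106.1 = 0.377003
Material balance + equilibrium reduce to Σ zᵢ(Kᵢ−1)/(1+β(Kᵢ−1)) = 0.
Feasibility: ΣzᵢKᵢ = 1.8783, Σzᵢ/Kᵢ = 1.3727 — both > 1, two phases present.
Newton–Raphson from β = 0.5:
  β = 0.5000: g = 0.11420, g' = -0.8955 → β = 0.6275
  β = 0.6275: g = 0.00328, g' = -0.8586 → β = 0.6313
Converged at β = 0.6313.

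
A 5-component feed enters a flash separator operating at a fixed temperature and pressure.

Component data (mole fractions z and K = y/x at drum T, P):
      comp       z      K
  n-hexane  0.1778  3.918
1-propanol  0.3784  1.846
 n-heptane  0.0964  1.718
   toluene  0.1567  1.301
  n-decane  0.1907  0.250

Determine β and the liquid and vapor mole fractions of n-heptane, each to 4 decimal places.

Rachford–Rice: g(β) = Σ zᵢ(Kᵢ−1)/(1+β(Kᵢ−1)) = 0.
Feasibility: ΣzᵢKᵢ = 1.8123, Σzᵢ/Kᵢ = 1.1897 — both > 1, two phases present.
Newton iteration, β⁰ = 0.38:
  β = 0.3800: g = 0.38494, g' = -0.7474 → β = 0.8950
  β = 0.8950: g = -0.02994, g' = -1.2236 → β = 0.8705
  β = 0.8705: g = -0.00120, g' = -1.1287 → β = 0.8695
Converged at β = 0.8695.
Compositions from xᵢ = zᵢ/(1+β(Kᵢ−1)), yᵢ = Kᵢxᵢ:
  n-hexane: x = 0.0503, y = 0.1969
  1-propanol: x = 0.2180, y = 0.4025
  n-heptane: x = 0.0593, y = 0.1020
  toluene: x = 0.1242, y = 0.1616
  n-decane: x = 0.5482, y = 0.1370

β = 0.8695, x_n-heptane = 0.0593, y_n-heptane = 0.1020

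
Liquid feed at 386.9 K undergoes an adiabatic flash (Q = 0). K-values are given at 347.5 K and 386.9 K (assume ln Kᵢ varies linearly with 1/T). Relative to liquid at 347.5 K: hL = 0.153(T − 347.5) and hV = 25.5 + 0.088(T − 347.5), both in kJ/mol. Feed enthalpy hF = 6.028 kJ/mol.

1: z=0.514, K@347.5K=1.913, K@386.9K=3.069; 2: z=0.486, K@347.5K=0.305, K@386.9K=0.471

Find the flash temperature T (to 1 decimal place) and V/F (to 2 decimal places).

T = 348.7 K, V/F = 0.23

Adiabatic flash: solve Rachford–Rice at each trial T, then check hF = ψ·hV(T) + (1−ψ)·hL(T).
  T = 347.5 K: K = (1.913, 0.305), RR gives ψ = 0.207, H_out = 5.285 kJ/mol
  T = 386.9 K: K = (3.069, 0.471), RR gives ψ = 0.737, H_out = 22.928 kJ/mol
  T = 367.2 K: K = (2.454, 0.383), RR gives ψ = 0.499, H_out = 15.110 kJ/mol
  T = 357.4 K: K = (2.175, 0.343), RR gives ψ = 0.369, H_out = 10.692 kJ/mol
  T = 352.4 K: K = (2.041, 0.324), RR gives ψ = 0.293, H_out = 8.125 kJ/mol
  T = 349.9 K: K = (1.975, 0.314), RR gives ψ = 0.251, H_out = 6.724 kJ/mol
Linear interpolation between T = 347.5 (H_out = 5.285) and T = 349.9 (H_out = 6.724) on hF = 6.028 gives T ≈ 348.7 K, at which ψ = 0.23.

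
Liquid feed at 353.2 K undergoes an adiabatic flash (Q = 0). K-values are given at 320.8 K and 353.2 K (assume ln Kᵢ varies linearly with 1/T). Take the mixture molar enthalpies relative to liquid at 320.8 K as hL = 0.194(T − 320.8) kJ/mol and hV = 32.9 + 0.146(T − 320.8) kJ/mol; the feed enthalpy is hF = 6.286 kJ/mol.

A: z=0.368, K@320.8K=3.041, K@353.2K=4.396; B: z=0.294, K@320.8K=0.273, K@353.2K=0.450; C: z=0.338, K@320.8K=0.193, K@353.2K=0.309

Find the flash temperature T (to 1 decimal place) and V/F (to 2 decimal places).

Adiabatic flash: solve Rachford–Rice at each trial T, then check hF = ψ·hV(T) + (1−ψ)·hL(T).
  T = 320.8 K: K = (3.041, 0.273, 0.193), RR gives ψ = 0.168, H_out = 5.534 kJ/mol
  T = 353.2 K: K = (4.396, 0.450, 0.309), RR gives ψ = 0.400, H_out = 18.819 kJ/mol
  T = 337.0 K: K = (3.689, 0.355, 0.247), RR gives ψ = 0.288, H_out = 12.385 kJ/mol
  T = 328.9 K: K = (3.357, 0.312, 0.219), RR gives ψ = 0.230, H_out = 9.061 kJ/mol
  T = 324.9 K: K = (3.199, 0.292, 0.206), RR gives ψ = 0.200, H_out = 7.352 kJ/mol
  T = 322.9 K: K = (3.121, 0.283, 0.200), RR gives ψ = 0.185, H_out = 6.475 kJ/mol
Linear interpolation between T = 320.8 (H_out = 5.534) and T = 322.9 (H_out = 6.475) on hF = 6.286 gives T ≈ 322.5 K, at which ψ = 0.18.

T = 322.5 K, V/F = 0.18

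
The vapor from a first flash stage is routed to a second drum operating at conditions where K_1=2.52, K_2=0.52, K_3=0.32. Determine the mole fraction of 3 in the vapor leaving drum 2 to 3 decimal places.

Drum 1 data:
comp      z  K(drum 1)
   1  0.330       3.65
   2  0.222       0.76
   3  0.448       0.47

y_3 (drum 2) = 0.145

Drum 1:
Material balance + equilibrium reduce to Σ zᵢ(Kᵢ−1)/(1+ψ₁(Kᵢ−1)) = 0.
g(0) = ΣzᵢKᵢ − 1 = 0.584 and g(1) = 1 − Σzᵢ/Kᵢ = -0.336, so a root lies in (0, 1).
Newton–Raphson from ψ₁ = 0.5:
  ψ₁ = 0.500: g = -0.0075, g' = -0.678 → ψ₁ = 0.489
Converged at ψ₁ = 0.489.
Drum-1 compositions:
  1: x = 0.144, y = 0.525
  2: x = 0.252, y = 0.191
  3: x = 0.605, y = 0.284
Drum-2 feed = drum-1 vapor: z₂ = (0.5246, 0.1912, 0.2842).
Drum 2:
Material balance + equilibrium reduce to Σ zᵢ(Kᵢ−1)/(1+ψ₂(Kᵢ−1)) = 0.
Check two-phase: ΣzᵢKᵢ = 1.512 > 1 and Σzᵢ/Kᵢ = 1.464 > 1, so g(0) = 0.512 > 0 and g(1) = -0.464 < 0.
Newton iteration, ψ₂⁰ = 0.5:
  ψ₂ = 0.500: g = 0.0395, g' = -0.769 → ψ₂ = 0.551
Converged at ψ₂ = 0.551.
  1: x = 0.285, y = 0.719
  2: x = 0.260, y = 0.135
  3: x = 0.455, y = 0.145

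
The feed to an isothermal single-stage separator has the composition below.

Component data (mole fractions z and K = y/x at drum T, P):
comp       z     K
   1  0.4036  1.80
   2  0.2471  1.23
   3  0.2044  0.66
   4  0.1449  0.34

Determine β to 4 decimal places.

Material balance + equilibrium reduce to Σ zᵢ(Kᵢ−1)/(1+β(Kᵢ−1)) = 0.
g(0) = ΣzᵢKᵢ − 1 = 0.2146 and g(1) = 1 − Σzᵢ/Kᵢ = -0.1610, so a root lies in (0, 1).
Iterate (Newton) starting at β = 0.55:
  β = 0.5500: g = 0.03906, g' = -0.3262 → β = 0.6698
  β = 0.6698: g = -0.00190, g' = -0.3617 → β = 0.6645
Converged at β = 0.6645.

β = 0.6645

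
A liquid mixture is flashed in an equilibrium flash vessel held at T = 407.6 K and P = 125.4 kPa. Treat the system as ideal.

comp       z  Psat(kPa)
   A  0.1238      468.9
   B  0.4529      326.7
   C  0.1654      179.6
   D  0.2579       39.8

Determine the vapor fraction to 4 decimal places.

ψ = 0.8910

Raoult's law: Kᵢ = Pᵢˢᵃᵗ/P = Pᵢˢᵃᵗ/125.4.
  K_A = 468.9/125.4 = 3.739234, K_B = 326.7/125.4 = 2.605263, K_C = 179.6/125.4 = 1.432217, K_D = 39.8/125.4 = 0.317384
Let ψ = V/F and solve Σ zᵢ(Kᵢ−1)/(1+ψ(Kᵢ−1)) = 0.
Feasibility: ΣzᵢKᵢ = 1.9616, Σzᵢ/Kᵢ = 1.1350 — both > 1, two phases present.
Newton–Raphson from ψ = 0.63:
  ψ = 0.6300: g = 0.23319, g' = -0.8025 → ψ = 0.9206
  ψ = 0.9206: g = -0.03288, g' = -1.1510 → ψ = 0.8920
  ψ = 0.8920: g = -0.00108, g' = -1.0774 → ψ = 0.8910
Converged at ψ = 0.8910.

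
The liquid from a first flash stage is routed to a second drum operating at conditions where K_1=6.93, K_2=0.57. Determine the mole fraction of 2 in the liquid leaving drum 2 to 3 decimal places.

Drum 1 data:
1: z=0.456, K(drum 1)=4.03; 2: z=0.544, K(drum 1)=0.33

Drum 1:
Newton iteration, ψ₁⁰ = 0.5:
  ψ₁ = 0.500: g = 0.0013, g' = -1.214 → ψ₁ = 0.501
Converged at ψ₁ = 0.501.
Drum-1 compositions:
  1: x = 0.181, y = 0.730
  2: x = 0.819, y = 0.270
Drum-2 feed = drum-1 liquid: z₂ = (0.1811, 0.8189).
Drum 2:
Material balance + equilibrium reduce to Σ zᵢ(Kᵢ−1)/(1+ψ₂(Kᵢ−1)) = 0.
Check two-phase: ΣzᵢKᵢ = 1.722 > 1 and Σzᵢ/Kᵢ = 1.463 > 1, so g(0) = 0.722 > 0 and g(1) = -0.463 < 0.
Binary case is linear: z₁(K₁−1)(1+ψ₂(K₂−1)) + z₂(K₂−1)(1+ψ₂(K₁−1)) = 0
⇒ ψ₂ = [z₁(K₁−1)+z₂(K₂−1)] / [−(K₁−1)(K₂−1)] = 0.7217/2.5499 = 0.283
  1: x = 0.068, y = 0.469
  2: x = 0.932, y = 0.531

x_2 (drum 2) = 0.932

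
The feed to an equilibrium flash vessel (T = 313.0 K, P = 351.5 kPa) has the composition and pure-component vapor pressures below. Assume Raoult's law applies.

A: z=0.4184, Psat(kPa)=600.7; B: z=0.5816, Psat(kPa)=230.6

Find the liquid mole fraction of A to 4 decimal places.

Raoult's law: Kᵢ = Pᵢˢᵃᵗ/P = Pᵢˢᵃᵗ/351.5.
  K_A = 600.7/351.5 = 1.708962, K_B = 230.6/351.5 = 0.656046
Rachford–Rice: g(ψ) = Σ zᵢ(Kᵢ−1)/(1+ψ(Kᵢ−1)) = 0.
Feasibility: ΣzᵢKᵢ = 1.0966, Σzᵢ/Kᵢ = 1.1314 — both > 1, two phases present.
Binary case is linear: z₁(K₁−1)(1+ψ(K₂−1)) + z₂(K₂−1)(1+ψ(K₁−1)) = 0
⇒ ψ = [z₁(K₁−1)+z₂(K₂−1)] / [−(K₁−1)(K₂−1)] = 0.09659/0.24385 = 0.3961
Compositions from xᵢ = zᵢ/(1+ψ(Kᵢ−1)), yᵢ = Kᵢxᵢ:
  A: x = 0.3267, y = 0.5583
  B: x = 0.6733, y = 0.4417

x_A = 0.3267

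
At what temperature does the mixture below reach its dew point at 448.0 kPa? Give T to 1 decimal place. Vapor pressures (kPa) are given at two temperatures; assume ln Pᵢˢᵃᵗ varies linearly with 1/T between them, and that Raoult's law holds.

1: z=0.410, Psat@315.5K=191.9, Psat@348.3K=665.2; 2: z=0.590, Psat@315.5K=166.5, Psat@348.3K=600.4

T = 339.0 K

Dew-point temperature: Σzᵢ·P/Pᵢˢᵃᵗ(T) = 1. Interpolate ln Pᵢˢᵃᵗ = aᵢ + bᵢ/T.
  T = 315.5 K: ΣzᵢP/Pᵢˢᵃᵗ = 2.5447
  T = 348.3 K: ΣzᵢP/Pᵢˢᵃᵗ = 0.7164
  T = 331.9 K: ΣzᵢP/Pᵢˢᵃᵗ = 1.3085
  T = 340.1 K: ΣzᵢP/Pᵢˢᵃᵗ = 0.9611
  T = 336.0 K: ΣzᵢP/Pᵢˢᵃᵗ = 1.1193
  T = 338.1 K: ΣzᵢP/Pᵢˢᵃᵗ = 1.0348
Interpolating between 338.1 K and 340.1 K gives T ≈ 339.0 K.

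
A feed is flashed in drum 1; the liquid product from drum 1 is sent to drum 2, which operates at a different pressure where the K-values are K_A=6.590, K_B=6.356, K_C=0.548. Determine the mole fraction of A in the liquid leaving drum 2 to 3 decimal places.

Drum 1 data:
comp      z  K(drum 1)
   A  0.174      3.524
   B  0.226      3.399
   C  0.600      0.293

Drum 1:
Newton–Raphson from ψ₁ = 0.5:
  ψ₁ = 0.500: g = -0.2155, g' = -1.203 → ψ₁ = 0.321
Converged at ψ₁ = 0.321.
Drum-1 compositions:
  A: x = 0.096, y = 0.339
  B: x = 0.128, y = 0.434
  C: x = 0.776, y = 0.227
Drum-2 feed = drum-1 liquid: z₂ = (0.0961, 0.1277, 0.7762).
Drum 2:
Newton iteration, ψ₂⁰ = 0.5:
  ψ₂ = 0.500: g = -0.1259, g' = -0.744 → ψ₂ = 0.331
  ψ₂ = 0.331: g = 0.0227, g' = -1.066 → ψ₂ = 0.352
  ψ₂ = 0.352: g = 0.0007, g' = -1.005 → ψ₂ = 0.353
Converged at ψ₂ = 0.353.
  A: x = 0.032, y = 0.213
  B: x = 0.044, y = 0.281
  C: x = 0.923, y = 0.506

x_A (drum 2) = 0.032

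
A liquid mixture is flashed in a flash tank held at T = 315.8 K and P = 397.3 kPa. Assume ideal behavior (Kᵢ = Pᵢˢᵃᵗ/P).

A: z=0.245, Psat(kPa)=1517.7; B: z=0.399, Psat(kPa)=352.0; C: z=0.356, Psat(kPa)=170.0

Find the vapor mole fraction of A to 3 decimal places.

y_A = 0.428

Raoult's law: Kᵢ = Pᵢˢᵃᵗ/P = Pᵢˢᵃᵗ/397.3.
  K_A = 1517.7/397.3 = 3.82004, K_B = 352.0/397.3 = 0.88598, K_C = 170.0/397.3 = 0.42789
Iterate (Newton) starting at ψ = 0.53:
  ψ = 0.530: g = -0.0638, g' = -0.559 → ψ = 0.416
  ψ = 0.416: g = 0.0029, g' = -0.619 → ψ = 0.421
Converged at ψ = 0.421.
Compositions from xᵢ = zᵢ/(1+ψ(Kᵢ−1)), yᵢ = Kᵢxᵢ:
  A: x = 0.112, y = 0.428
  B: x = 0.419, y = 0.371
  C: x = 0.469, y = 0.201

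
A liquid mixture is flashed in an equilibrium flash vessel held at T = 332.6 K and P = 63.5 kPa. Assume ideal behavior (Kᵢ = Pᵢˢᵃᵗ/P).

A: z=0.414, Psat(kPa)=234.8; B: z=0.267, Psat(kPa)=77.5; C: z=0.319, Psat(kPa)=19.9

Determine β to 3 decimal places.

β = 0.717

Raoult's law: Kᵢ = Pᵢˢᵃᵗ/P = Pᵢˢᵃᵗ/63.5.
  K_A = 234.8/63.5 = 3.69764, K_B = 77.5/63.5 = 1.22047, K_C = 19.9/63.5 = 0.31339
Rachford–Rice: g(β) = Σ zᵢ(Kᵢ−1)/(1+β(Kᵢ−1)) = 0.
Check two-phase: ΣzᵢKᵢ = 1.957 > 1 and Σzᵢ/Kᵢ = 1.349 > 1, so g(0) = 0.957 > 0 and g(1) = -0.349 < 0.
Iterate (Newton) starting at β = 0.62:
  β = 0.620: g = 0.0883, g' = -0.888 → β = 0.719
  β = 0.719: g = -0.0023, g' = -0.945 → β = 0.717
Converged at β = 0.717.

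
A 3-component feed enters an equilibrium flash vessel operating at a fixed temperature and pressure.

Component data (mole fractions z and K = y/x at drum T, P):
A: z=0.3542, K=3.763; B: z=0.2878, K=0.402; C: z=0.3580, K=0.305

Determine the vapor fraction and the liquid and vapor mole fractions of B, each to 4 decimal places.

Newton–Raphson from ψ = 0.58:
  ψ = 0.5800: g = -0.30429, g' = -1.1258 → ψ = 0.3097
  ψ = 0.3097: g = -0.00091, g' = -1.2210 → ψ = 0.3090
Converged at ψ = 0.3090.
Compositions from xᵢ = zᵢ/(1+ψ(Kᵢ−1)), yᵢ = Kᵢxᵢ:
  A: x = 0.1911, y = 0.7190
  B: x = 0.3530, y = 0.1419
  C: x = 0.4559, y = 0.1390

ψ = 0.3090, x_B = 0.3530, y_B = 0.1419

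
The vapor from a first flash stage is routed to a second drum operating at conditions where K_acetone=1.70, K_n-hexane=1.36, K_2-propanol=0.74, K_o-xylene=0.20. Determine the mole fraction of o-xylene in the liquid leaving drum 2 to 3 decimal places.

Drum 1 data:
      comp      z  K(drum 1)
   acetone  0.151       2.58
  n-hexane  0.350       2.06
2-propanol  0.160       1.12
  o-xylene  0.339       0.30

x_o-xylene (drum 2) = 0.255

Drum 1:
Let ψ₁ = V/F and solve Σ zᵢ(Kᵢ−1)/(1+ψ₁(Kᵢ−1)) = 0.
Feasibility: ΣzᵢKᵢ = 1.391, Σzᵢ/Kᵢ = 1.501 — both > 1, two phases present.
Iterate (Newton) starting at ψ₁ = 0.55:
  ψ₁ = 0.550: g = -0.0058, g' = -0.706 → ψ₁ = 0.542
Converged at ψ₁ = 0.542.
Drum-1 compositions:
  acetone: x = 0.081, y = 0.210
  n-hexane: x = 0.222, y = 0.458
  2-propanol: x = 0.150, y = 0.168
  o-xylene: x = 0.546, y = 0.164
Drum-2 feed = drum-1 vapor: z₂ = (0.2099, 0.4580, 0.1683, 0.1638).
Drum 2:
Material balance + equilibrium reduce to Σ zᵢ(Kᵢ−1)/(1+ψ₂(Kᵢ−1)) = 0.
Feasibility: ΣzᵢKᵢ = 1.137, Σzᵢ/Kᵢ = 1.507 — both > 1, two phases present.
Iterate (Newton) starting at ψ₂ = 0.5:
  ψ₂ = 0.500: g = -0.0201, g' = -0.405 → ψ₂ = 0.450
  ψ₂ = 0.450: g = -0.0008, g' = -0.374 → ψ₂ = 0.448
Converged at ψ₂ = 0.448.
  acetone: x = 0.160, y = 0.272
  n-hexane: x = 0.394, y = 0.536
  2-propanol: x = 0.190, y = 0.141
  o-xylene: x = 0.255, y = 0.051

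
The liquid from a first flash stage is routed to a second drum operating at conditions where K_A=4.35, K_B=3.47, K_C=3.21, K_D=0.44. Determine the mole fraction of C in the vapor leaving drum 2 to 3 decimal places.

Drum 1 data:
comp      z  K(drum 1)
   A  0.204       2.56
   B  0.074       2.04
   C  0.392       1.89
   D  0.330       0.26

y_C (drum 2) = 0.395

Drum 1:
Rachford–Rice: g(ψ₁) = Σ zᵢ(Kᵢ−1)/(1+ψ₁(Kᵢ−1)) = 0.
Feasibility: ΣzᵢKᵢ = 1.500, Σzᵢ/Kᵢ = 1.593 — both > 1, two phases present.
Newton iteration, ψ₁⁰ = 0.55:
  ψ₁ = 0.550: g = 0.0427, g' = -0.830 → ψ₁ = 0.601
  ψ₁ = 0.601: g = -0.0012, g' = -0.881 → ψ₁ = 0.600
Converged at ψ₁ = 0.600.
Drum-1 compositions:
  A: x = 0.105, y = 0.270
  B: x = 0.046, y = 0.093
  C: x = 0.256, y = 0.483
  D: x = 0.594, y = 0.154
Drum-2 feed = drum-1 liquid: z₂ = (0.1054, 0.0456, 0.2555, 0.5935).
Drum 2:
Newton iteration, ψ₂⁰ = 0.5:
  ψ₂ = 0.500: g = -0.0110, g' = -0.862 → ψ₂ = 0.487
Converged at ψ₂ = 0.487.
  A: x = 0.040, y = 0.174
  B: x = 0.021, y = 0.072
  C: x = 0.123, y = 0.395
  D: x = 0.816, y = 0.359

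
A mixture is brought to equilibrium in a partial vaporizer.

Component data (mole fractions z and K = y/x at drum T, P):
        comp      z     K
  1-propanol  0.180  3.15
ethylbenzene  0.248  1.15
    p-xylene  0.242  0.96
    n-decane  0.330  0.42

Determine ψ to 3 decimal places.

ψ = 0.364

Iterate (Newton) starting at ψ = 0.5:
  ψ = 0.500: g = -0.0583, g' = -0.419 → ψ = 0.361
  ψ = 0.361: g = 0.0014, g' = -0.447 → ψ = 0.364
Converged at ψ = 0.364.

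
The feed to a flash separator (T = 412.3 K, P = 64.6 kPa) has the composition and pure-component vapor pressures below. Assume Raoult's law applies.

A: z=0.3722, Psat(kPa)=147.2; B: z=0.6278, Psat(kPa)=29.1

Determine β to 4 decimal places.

β = 0.1863

Raoult's law: Kᵢ = Pᵢˢᵃᵗ/P = Pᵢˢᵃᵗ/64.6.
  K_A = 147.2/64.6 = 2.278638, K_B = 29.1/64.6 = 0.450464
Let β = V/F and solve Σ zᵢ(Kᵢ−1)/(1+β(Kᵢ−1)) = 0.
g(0) = ΣzᵢKᵢ − 1 = 0.1309 and g(1) = 1 − Σzᵢ/Kᵢ = -0.5570, so a root lies in (0, 1).
Binary case is linear: z₁(K₁−1)(1+β(K₂−1)) + z₂(K₂−1)(1+β(K₁−1)) = 0
⇒ β = [z₁(K₁−1)+z₂(K₂−1)] / [−(K₁−1)(K₂−1)] = 0.13091/0.70266 = 0.1863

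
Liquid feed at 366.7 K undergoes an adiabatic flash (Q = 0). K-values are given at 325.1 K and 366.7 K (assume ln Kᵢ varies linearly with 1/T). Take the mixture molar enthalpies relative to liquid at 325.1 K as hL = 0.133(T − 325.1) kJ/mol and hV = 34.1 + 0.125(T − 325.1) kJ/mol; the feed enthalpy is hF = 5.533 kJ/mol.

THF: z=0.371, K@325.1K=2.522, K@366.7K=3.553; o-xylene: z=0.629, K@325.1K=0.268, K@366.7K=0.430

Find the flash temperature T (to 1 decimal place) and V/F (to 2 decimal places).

Adiabatic flash: solve Rachford–Rice at each trial T, then check hF = ψ·hV(T) + (1−ψ)·hL(T).
  T = 325.1 K: K = (2.522, 0.268), RR gives ψ = 0.094, H_out = 3.190 kJ/mol
  T = 366.7 K: K = (3.553, 0.430), RR gives ψ = 0.405, H_out = 19.192 kJ/mol
  T = 345.9 K: K = (3.024, 0.344), RR gives ψ = 0.255, H_out = 11.424 kJ/mol
  T = 335.5 K: K = (2.770, 0.305), RR gives ψ = 0.178, H_out = 7.450 kJ/mol
  T = 330.3 K: K = (2.645, 0.286), RR gives ψ = 0.137, H_out = 5.369 kJ/mol
  T = 332.9 K: K = (2.707, 0.295), RR gives ψ = 0.158, H_out = 6.420 kJ/mol
  T = 331.6 K: K = (2.676, 0.291), RR gives ψ = 0.148, H_out = 5.897 kJ/mol
Linear interpolation between T = 330.3 (H_out = 5.369) and T = 331.6 (H_out = 5.897) on hF = 5.533 gives T ≈ 330.7 K, at which ψ = 0.14.

T = 330.7 K, V/F = 0.14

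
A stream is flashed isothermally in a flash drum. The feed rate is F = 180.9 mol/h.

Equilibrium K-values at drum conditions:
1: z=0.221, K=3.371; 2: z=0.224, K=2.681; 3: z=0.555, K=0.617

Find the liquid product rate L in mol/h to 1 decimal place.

L = 21.3 mol/h

Rachford–Rice: g(V/F) = Σ zᵢ(Kᵢ−1)/(1+V/F(Kᵢ−1)) = 0.
Check two-phase: ΣzᵢKᵢ = 1.688 > 1 and Σzᵢ/Kᵢ = 1.049 > 1, so g(0) = 0.688 > 0 and g(1) = -0.049 < 0.
Newton–Raphson from V/F = 0.35:
  V/F = 0.350: g = 0.2780, g' = -0.731 → V/F = 0.730
  V/F = 0.730: g = 0.0657, g' = -0.451 → V/F = 0.876
  V/F = 0.876: g = 0.0026, g' = -0.419 → V/F = 0.882
Converged at V/F = 0.882.
Then V = V/F·F = 0.8824·180.9 = 159.6 mol/h and L = F − V = 21.3 mol/h.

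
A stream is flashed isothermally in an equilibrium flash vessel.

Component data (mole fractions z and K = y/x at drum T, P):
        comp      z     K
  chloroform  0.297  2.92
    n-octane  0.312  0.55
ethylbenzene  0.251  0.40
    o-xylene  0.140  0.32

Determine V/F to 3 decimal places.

Rachford–Rice: g(V/F) = Σ zᵢ(Kᵢ−1)/(1+V/F(Kᵢ−1)) = 0.
Feasibility: ΣzᵢKᵢ = 1.184, Σzᵢ/Kᵢ = 1.734 — both > 1, two phases present.
Newton–Raphson from V/F = 0.39:
  V/F = 0.390: g = -0.1704, g' = -0.725 → V/F = 0.155
  V/F = 0.155: g = 0.0161, g' = -0.914 → V/F = 0.173
Converged at V/F = 0.173.

V/F = 0.173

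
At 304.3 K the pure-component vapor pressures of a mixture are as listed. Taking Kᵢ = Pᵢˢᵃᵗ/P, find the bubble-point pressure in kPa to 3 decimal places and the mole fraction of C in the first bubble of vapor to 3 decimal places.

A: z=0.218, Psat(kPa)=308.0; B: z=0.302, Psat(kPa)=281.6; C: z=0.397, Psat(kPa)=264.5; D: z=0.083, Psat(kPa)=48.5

Pbub = 261.219 kPa, y_C = 0.402

At the bubble point ψ → 0, so ΣzᵢKᵢ = 1 with Kᵢ = Pᵢˢᵃᵗ/P ⇒ P = ΣzᵢPᵢˢᵃᵗ.
P = 0.218·308.0 + 0.302·281.6 + 0.397·264.5 + 0.083·48.5 = 261.219 kPa
yᵢ = zᵢPᵢˢᵃᵗ/P ⇒ y_C = 0.397·264.5/261.219 = 0.402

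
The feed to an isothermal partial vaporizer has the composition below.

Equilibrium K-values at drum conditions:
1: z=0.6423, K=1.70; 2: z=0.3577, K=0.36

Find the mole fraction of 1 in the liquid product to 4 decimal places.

Binary case is linear: z₁(K₁−1)(1+ψ(K₂−1)) + z₂(K₂−1)(1+ψ(K₁−1)) = 0
⇒ ψ = [z₁(K₁−1)+z₂(K₂−1)] / [−(K₁−1)(K₂−1)] = 0.22068/0.44800 = 0.4926
Compositions from xᵢ = zᵢ/(1+ψ(Kᵢ−1)), yᵢ = Kᵢxᵢ:
  1: x = 0.4776, y = 0.8119
  2: x = 0.5224, y = 0.1881

x_1 = 0.4776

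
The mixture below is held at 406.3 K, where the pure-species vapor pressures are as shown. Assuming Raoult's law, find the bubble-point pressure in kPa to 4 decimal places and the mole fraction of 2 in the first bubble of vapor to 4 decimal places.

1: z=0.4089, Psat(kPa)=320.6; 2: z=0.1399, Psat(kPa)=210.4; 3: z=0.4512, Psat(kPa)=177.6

Pbub = 240.6614 kPa, y_2 = 0.1223

At the bubble point ψ → 0, so ΣzᵢKᵢ = 1 with Kᵢ = Pᵢˢᵃᵗ/P ⇒ P = ΣzᵢPᵢˢᵃᵗ.
P = 0.4089·320.6 + 0.1399·210.4 + 0.4512·177.6 = 240.6614 kPa
yᵢ = zᵢPᵢˢᵃᵗ/P ⇒ y_2 = 0.1399·210.4/240.6614 = 0.1223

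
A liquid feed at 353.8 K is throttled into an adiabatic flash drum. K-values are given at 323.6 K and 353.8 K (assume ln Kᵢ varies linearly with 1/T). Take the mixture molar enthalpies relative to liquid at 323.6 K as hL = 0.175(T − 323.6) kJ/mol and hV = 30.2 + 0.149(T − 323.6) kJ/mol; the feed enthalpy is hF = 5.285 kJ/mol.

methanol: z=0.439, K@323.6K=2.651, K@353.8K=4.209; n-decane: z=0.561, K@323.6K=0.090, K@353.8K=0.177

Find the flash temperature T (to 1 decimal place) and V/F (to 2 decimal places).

T = 325.7 K, V/F = 0.16

Adiabatic flash: solve Rachford–Rice at each trial T, then check hF = ψ·hV(T) + (1−ψ)·hL(T).
  T = 323.6 K: K = (2.651, 0.090), RR gives ψ = 0.143, H_out = 4.307 kJ/mol
  T = 353.8 K: K = (4.209, 0.177), RR gives ψ = 0.359, H_out = 15.833 kJ/mol
  T = 338.7 K: K = (3.375, 0.128), RR gives ψ = 0.267, H_out = 10.610 kJ/mol
  T = 331.1 K: K = (2.997, 0.108), RR gives ψ = 0.211, H_out = 7.645 kJ/mol
  T = 327.4 K: K = (2.823, 0.099), RR gives ψ = 0.179, H_out = 6.063 kJ/mol
  T = 325.5 K: K = (2.736, 0.094), RR gives ψ = 0.162, H_out = 5.204 kJ/mol
Linear interpolation between T = 325.5 (H_out = 5.204) and T = 327.4 (H_out = 6.063) on hF = 5.285 gives T ≈ 325.7 K, at which ψ = 0.16.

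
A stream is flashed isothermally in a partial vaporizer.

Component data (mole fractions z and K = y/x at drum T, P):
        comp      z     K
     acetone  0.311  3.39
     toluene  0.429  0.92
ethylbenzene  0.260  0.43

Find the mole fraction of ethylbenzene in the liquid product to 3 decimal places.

x_ethylbenzene = 0.429

Rachford–Rice: g(ψ) = Σ zᵢ(Kᵢ−1)/(1+ψ(Kᵢ−1)) = 0.
g(0) = ΣzᵢKᵢ − 1 = 0.561 and g(1) = 1 − Σzᵢ/Kᵢ = -0.163, so a root lies in (0, 1).
Iterate (Newton) starting at ψ = 0.5:
  ψ = 0.500: g = 0.0956, g' = -0.537 → ψ = 0.678
  ψ = 0.678: g = 0.0058, g' = -0.486 → ψ = 0.690
Converged at ψ = 0.690.
Compositions from xᵢ = zᵢ/(1+ψ(Kᵢ−1)), yᵢ = Kᵢxᵢ:
  acetone: x = 0.117, y = 0.398
  toluene: x = 0.454, y = 0.418
  ethylbenzene: x = 0.429, y = 0.184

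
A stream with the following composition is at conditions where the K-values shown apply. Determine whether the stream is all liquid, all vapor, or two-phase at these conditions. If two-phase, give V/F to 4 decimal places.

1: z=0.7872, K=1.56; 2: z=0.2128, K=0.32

two-phase, V/F = 0.7776

ΣzᵢKᵢ = 1.2961; Σzᵢ/Kᵢ = 1.1696.
Both exceed 1, so a two-phase solution exists.
Material balance + equilibrium reduce to Σ zᵢ(Kᵢ−1)/(1+ψ(Kᵢ−1)) = 0.
Newton–Raphson from ψ = 0.5:
  ψ = 0.5000: g = 0.12515, g' = -0.3766 → ψ = 0.8323
  ψ = 0.8323: g = -0.03274, g' = -0.6372 → ψ = 0.7810
  ψ = 0.7810: g = -0.00188, g' = -0.5670 → ψ = 0.7777
  ψ = 0.7777: g = -0.00001, g' = -0.5630 → ψ = 0.7776
Converged at ψ = 0.7776.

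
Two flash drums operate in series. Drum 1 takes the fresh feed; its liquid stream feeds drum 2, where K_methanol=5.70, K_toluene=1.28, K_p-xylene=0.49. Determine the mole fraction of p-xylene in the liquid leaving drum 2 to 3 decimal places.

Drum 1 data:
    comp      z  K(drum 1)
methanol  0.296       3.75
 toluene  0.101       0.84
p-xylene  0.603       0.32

x_p-xylene (drum 2) = 0.819

Drum 1:
Let ψ₁ = V/F and solve Σ zᵢ(Kᵢ−1)/(1+ψ₁(Kᵢ−1)) = 0.
Check two-phase: ΣzᵢKᵢ = 1.388 > 1 and Σzᵢ/Kᵢ = 2.084 > 1, so g(0) = 0.388 > 0 and g(1) = -1.084 < 0.
Newton–Raphson from ψ₁ = 0.5:
  ψ₁ = 0.500: g = -0.2961, g' = -1.040 → ψ₁ = 0.215
  ψ₁ = 0.215: g = 0.0142, g' = -1.269 → ψ₁ = 0.226
  ψ₁ = 0.226: g = 0.0001, g' = -1.242 → ψ₁ = 0.227
Converged at ψ₁ = 0.227.
Drum-1 compositions:
  methanol: x = 0.182, y = 0.684
  toluene: x = 0.105, y = 0.088
  p-xylene: x = 0.713, y = 0.228
Drum-2 feed = drum-1 liquid: z₂ = (0.1824, 0.1048, 0.7128).
Drum 2:
Let ψ₂ = V/F and solve Σ zᵢ(Kᵢ−1)/(1+ψ₂(Kᵢ−1)) = 0.
Feasibility: ΣzᵢKᵢ = 1.523, Σzᵢ/Kᵢ = 1.569 — both > 1, two phases present.
Newton–Raphson from ψ₂ = 0.45:
  ψ₂ = 0.450: g = -0.1706, g' = -0.734 → ψ₂ = 0.218
  ψ₂ = 0.218: g = 0.0425, g' = -1.227 → ψ₂ = 0.252
  ψ₂ = 0.252: g = 0.0024, g' = -1.095 → ψ₂ = 0.254
Converged at ψ₂ = 0.254.
  methanol: x = 0.083, y = 0.473
  toluene: x = 0.098, y = 0.125
  p-xylene: x = 0.819, y = 0.401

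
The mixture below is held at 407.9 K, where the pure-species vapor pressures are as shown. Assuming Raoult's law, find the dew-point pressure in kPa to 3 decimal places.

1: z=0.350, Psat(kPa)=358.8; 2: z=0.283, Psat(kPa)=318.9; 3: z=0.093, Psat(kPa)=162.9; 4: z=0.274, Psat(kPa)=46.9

At the dew point ψ → 1, so Σzᵢ/Kᵢ = 1 with Kᵢ = Pᵢˢᵃᵗ/P ⇒ 1/P = Σzᵢ/Pᵢˢᵃᵗ.
1/P = 0.350/358.8 + 0.283/318.9 + 0.093/162.9 + 0.274/46.9 = 0.008276 ⇒ P = 120.831 kPa

Pdew = 120.831 kPa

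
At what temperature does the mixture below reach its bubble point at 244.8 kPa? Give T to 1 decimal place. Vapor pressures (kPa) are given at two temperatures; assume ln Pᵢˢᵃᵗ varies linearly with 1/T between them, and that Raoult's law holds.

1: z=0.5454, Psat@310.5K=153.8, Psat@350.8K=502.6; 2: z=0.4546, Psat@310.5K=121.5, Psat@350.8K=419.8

Bubble-point temperature: ΣzᵢPᵢˢᵃᵗ(T) = P. Interpolate ln Pᵢˢᵃᵗ = aᵢ + bᵢ/T.
  T = 310.5 K: ΣzᵢPᵢˢᵃᵗ = 139.12 kPa
  T = 350.8 K: ΣzᵢPᵢˢᵃᵗ = 464.96 kPa
  T = 330.6 K: ΣzᵢPᵢˢᵃᵗ = 263.44 kPa
  T = 320.6 K: ΣzᵢPᵢˢᵃᵗ = 193.67 kPa
  T = 325.6 K: ΣzᵢPᵢˢᵃᵗ = 226.41 kPa
  T = 328.1 K: ΣzᵢPᵢˢᵃᵗ = 244.36 kPa
Interpolating between 328.1 K and 330.6 K gives T ≈ 328.2 K.

T = 328.2 K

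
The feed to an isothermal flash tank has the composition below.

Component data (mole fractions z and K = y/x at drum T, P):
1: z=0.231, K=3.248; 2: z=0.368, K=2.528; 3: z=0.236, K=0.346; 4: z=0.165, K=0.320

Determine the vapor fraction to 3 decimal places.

ψ = 0.674

Newton–Raphson from ψ = 0.41:
  ψ = 0.410: g = 0.2495, g' = -0.976 → ψ = 0.666
  ψ = 0.666: g = 0.0085, g' = -0.970 → ψ = 0.674
Converged at ψ = 0.674.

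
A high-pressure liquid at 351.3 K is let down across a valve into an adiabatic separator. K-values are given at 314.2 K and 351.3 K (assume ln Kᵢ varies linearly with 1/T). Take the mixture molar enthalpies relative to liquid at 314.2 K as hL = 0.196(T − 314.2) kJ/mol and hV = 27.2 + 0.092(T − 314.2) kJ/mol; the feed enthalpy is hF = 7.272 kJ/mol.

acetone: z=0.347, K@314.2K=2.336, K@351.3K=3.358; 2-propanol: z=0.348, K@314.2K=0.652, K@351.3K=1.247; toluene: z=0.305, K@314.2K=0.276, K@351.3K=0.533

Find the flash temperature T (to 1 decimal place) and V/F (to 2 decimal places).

T = 318.1 K, V/F = 0.24

Adiabatic flash: solve Rachford–Rice at each trial T, then check hF = ψ·hV(T) + (1−ψ)·hL(T).
  T = 314.2 K: K = (2.336, 0.652, 0.276), RR gives ψ = 0.166, H_out = 4.512 kJ/mol
  T = 351.3 K: K = (3.358, 1.247, 0.533), RR gives ψ = 1.000, H_out = 30.613 kJ/mol
  T = 332.8 K: K = (2.831, 0.919, 0.391), RR gives ψ = 0.564, H_out = 17.898 kJ/mol
  T = 323.5 K: K = (2.579, 0.778, 0.330), RR gives ψ = 0.353, H_out = 11.096 kJ/mol
  T = 318.9 K: K = (2.457, 0.714, 0.303), RR gives ψ = 0.259, H_out = 7.836 kJ/mol
  T = 316.5 K: K = (2.395, 0.682, 0.289), RR gives ψ = 0.211, H_out = 6.142 kJ/mol
Linear interpolation between T = 316.5 (H_out = 6.142) and T = 318.9 (H_out = 7.836) on hF = 7.272 gives T ≈ 318.1 K, at which ψ = 0.24.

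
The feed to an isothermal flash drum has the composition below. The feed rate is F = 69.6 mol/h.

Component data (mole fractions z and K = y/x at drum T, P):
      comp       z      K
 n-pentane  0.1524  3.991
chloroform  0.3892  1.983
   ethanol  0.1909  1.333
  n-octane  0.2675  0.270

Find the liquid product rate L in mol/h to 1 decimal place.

Rachford–Rice: g(V/F) = Σ zᵢ(Kᵢ−1)/(1+V/F(Kᵢ−1)) = 0.
Check two-phase: ΣzᵢKᵢ = 1.7067 > 1 and Σzᵢ/Kᵢ = 1.3684 > 1, so g(0) = 0.7067 > 0 and g(1) = -0.3684 < 0.
Newton iteration, V/F⁰ = 0.53:
  V/F = 0.5300: g = 0.16339, g' = -0.7611 → V/F = 0.7447
  V/F = 0.7447: g = -0.01480, g' = -0.9542 → V/F = 0.7292
  V/F = 0.7292: g = -0.00021, g' = -0.9277 → V/F = 0.7289
Converged at V/F = 0.7289.
Then V = V/F·F = 0.7289·69.6 = 50.7 mol/h and L = F − V = 18.9 mol/h.

L = 18.9 mol/h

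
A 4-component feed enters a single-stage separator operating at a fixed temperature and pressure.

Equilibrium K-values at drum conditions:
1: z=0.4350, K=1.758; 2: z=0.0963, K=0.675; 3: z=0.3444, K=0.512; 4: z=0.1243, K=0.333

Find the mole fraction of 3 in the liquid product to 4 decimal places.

Material balance + equilibrium reduce to Σ zᵢ(Kᵢ−1)/(1+ψ(Kᵢ−1)) = 0.
Feasibility: ΣzᵢKᵢ = 1.0475, Σzᵢ/Kᵢ = 1.4360 — both > 1, two phases present.
Iterate (Newton) starting at ψ = 0.5:
  ψ = 0.5000: g = -0.14497, g' = -0.4139 → ψ = 0.1498
  ψ = 0.1498: g = -0.01022, g' = -0.3765 → ψ = 0.1226
  ψ = 0.1226: g = 0.00003, g' = -0.3786 → ψ = 0.1227
Converged at ψ = 0.1227.
Compositions from xᵢ = zᵢ/(1+ψ(Kᵢ−1)), yᵢ = Kᵢxᵢ:
  1: x = 0.3980, y = 0.6997
  2: x = 0.1003, y = 0.0677
  3: x = 0.3663, y = 0.1876
  4: x = 0.1354, y = 0.0451

x_3 = 0.3663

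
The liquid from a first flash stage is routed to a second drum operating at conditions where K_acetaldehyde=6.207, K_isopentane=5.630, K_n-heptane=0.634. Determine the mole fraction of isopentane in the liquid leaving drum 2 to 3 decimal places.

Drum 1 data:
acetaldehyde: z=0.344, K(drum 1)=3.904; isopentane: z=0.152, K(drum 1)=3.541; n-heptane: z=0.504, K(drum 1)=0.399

Drum 1:
Rachford–Rice: g(ψ₁) = Σ zᵢ(Kᵢ−1)/(1+ψ₁(Kᵢ−1)) = 0.
g(0) = ΣzᵢKᵢ − 1 = 1.082 and g(1) = 1 − Σzᵢ/Kᵢ = -0.394, so a root lies in (0, 1).
Newton iteration, ψ₁⁰ = 0.5:
  ψ₁ = 0.500: g = 0.1445, g' = -1.045 → ψ₁ = 0.638
  ψ₁ = 0.638: g = 0.0060, g' = -0.978 → ψ₁ = 0.644
Converged at ψ₁ = 0.644.
Drum-1 compositions:
  acetaldehyde: x = 0.120, y = 0.468
  isopentane: x = 0.058, y = 0.204
  n-heptane: x = 0.823, y = 0.328
Drum-2 feed = drum-1 liquid: z₂ = (0.1198, 0.0576, 0.8226).
Drum 2:
Let ψ₂ = V/F and solve Σ zᵢ(Kᵢ−1)/(1+ψ₂(Kᵢ−1)) = 0.
Feasibility: ΣzᵢKᵢ = 1.590, Σzᵢ/Kᵢ = 1.327 — both > 1, two phases present.
Newton–Raphson from ψ₂ = 0.6:
  ψ₂ = 0.600: g = -0.1639, g' = -0.458 → ψ₂ = 0.243
  ψ₂ = 0.243: g = 0.0710, g' = -1.041 → ψ₂ = 0.311
  ψ₂ = 0.311: g = 0.0080, g' = -0.822 → ψ₂ = 0.320
  ψ₂ = 0.320: g = 0.0001, g' = -0.798 → ψ₂ = 0.321
Converged at ψ₂ = 0.321.
  acetaldehyde: x = 0.045, y = 0.279
  isopentane: x = 0.023, y = 0.131
  n-heptane: x = 0.932, y = 0.591

x_isopentane (drum 2) = 0.023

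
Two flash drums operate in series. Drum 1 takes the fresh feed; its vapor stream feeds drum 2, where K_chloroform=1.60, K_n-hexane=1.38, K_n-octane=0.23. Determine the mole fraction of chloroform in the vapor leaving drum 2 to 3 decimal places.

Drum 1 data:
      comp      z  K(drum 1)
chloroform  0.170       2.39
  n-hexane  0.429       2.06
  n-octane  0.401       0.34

y_chloroform (drum 2) = 0.278

Drum 1:
Material balance + equilibrium reduce to Σ zᵢ(Kᵢ−1)/(1+ψ₁(Kᵢ−1)) = 0.
g(0) = ΣzᵢKᵢ − 1 = 0.426 and g(1) = 1 − Σzᵢ/Kᵢ = -0.459, so a root lies in (0, 1).
Newton iteration, ψ₁⁰ = 0.35:
  ψ₁ = 0.350: g = 0.1465, g' = -0.700 → ψ₁ = 0.559
  ψ₁ = 0.559: g = -0.0010, g' = -0.733 → ψ₁ = 0.558
Converged at ψ₁ = 0.558.
Drum-1 compositions:
  chloroform: x = 0.096, y = 0.229
  n-hexane: x = 0.270, y = 0.555
  n-octane: x = 0.635, y = 0.216
Drum-2 feed = drum-1 vapor: z₂ = (0.2289, 0.5554, 0.2158).
Drum 2:
Material balance + equilibrium reduce to Σ zᵢ(Kᵢ−1)/(1+ψ₂(Kᵢ−1)) = 0.
Feasibility: ΣzᵢKᵢ = 1.182, Σzᵢ/Kᵢ = 1.484 — both > 1, two phases present.
Iterate (Newton) starting at ψ₂ = 0.32:
  ψ₂ = 0.320: g = 0.0829, g' = -0.347 → ψ₂ = 0.559
  ψ₂ = 0.559: g = -0.0147, g' = -0.495 → ψ₂ = 0.529
  ψ₂ = 0.529: g = -0.0004, g' = -0.467 → ψ₂ = 0.528
Converged at ψ₂ = 0.528.
  chloroform: x = 0.174, y = 0.278
  n-hexane: x = 0.463, y = 0.638
  n-octane: x = 0.364, y = 0.084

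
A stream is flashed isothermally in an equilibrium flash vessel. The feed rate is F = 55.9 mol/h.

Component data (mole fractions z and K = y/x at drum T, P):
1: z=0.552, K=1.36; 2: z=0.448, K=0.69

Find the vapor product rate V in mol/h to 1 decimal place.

Material balance + equilibrium reduce to Σ zᵢ(Kᵢ−1)/(1+ψ(Kᵢ−1)) = 0.
Feasibility: ΣzᵢKᵢ = 1.060, Σzᵢ/Kᵢ = 1.055 — both > 1, two phases present.
Binary case is linear: z₁(K₁−1)(1+ψ(K₂−1)) + z₂(K₂−1)(1+ψ(K₁−1)) = 0
⇒ ψ = [z₁(K₁−1)+z₂(K₂−1)] / [−(K₁−1)(K₂−1)] = 0.0598/0.1116 = 0.536
Then V = ψ·F = 0.5362·55.9 = 30.0 mol/h and L = F − V = 25.9 mol/h.

V = 30.0 mol/h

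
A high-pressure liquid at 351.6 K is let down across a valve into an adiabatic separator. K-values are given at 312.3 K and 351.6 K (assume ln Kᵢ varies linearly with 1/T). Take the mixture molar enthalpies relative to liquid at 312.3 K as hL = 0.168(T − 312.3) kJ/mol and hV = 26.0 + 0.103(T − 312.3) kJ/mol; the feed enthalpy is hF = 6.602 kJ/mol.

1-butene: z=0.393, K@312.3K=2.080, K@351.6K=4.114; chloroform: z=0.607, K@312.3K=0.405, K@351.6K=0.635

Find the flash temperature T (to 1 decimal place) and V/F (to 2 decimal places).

Adiabatic flash: solve Rachford–Rice at each trial T, then check hF = ψ·hV(T) + (1−ψ)·hL(T).
  T = 312.3 K: K = (2.080, 0.405), RR gives ψ = 0.098, H_out = 2.560 kJ/mol
  T = 351.6 K: K = (4.114, 0.635), RR gives ψ = 0.882, H_out = 27.276 kJ/mol
  T = 332.0 K: K = (2.987, 0.514), RR gives ψ = 0.504, H_out = 15.758 kJ/mol
  T = 322.1 K: K = (2.504, 0.458), RR gives ψ = 0.321, H_out = 9.794 kJ/mol
  T = 317.2 K: K = (2.286, 0.431), RR gives ψ = 0.218, H_out = 6.435 kJ/mol
  T = 319.6 K: K = (2.391, 0.444), RR gives ψ = 0.270, H_out = 8.130 kJ/mol
Linear interpolation between T = 317.2 (H_out = 6.435) and T = 319.6 (H_out = 8.130) on hF = 6.602 gives T ≈ 317.4 K, at which ψ = 0.22.

T = 317.4 K, V/F = 0.22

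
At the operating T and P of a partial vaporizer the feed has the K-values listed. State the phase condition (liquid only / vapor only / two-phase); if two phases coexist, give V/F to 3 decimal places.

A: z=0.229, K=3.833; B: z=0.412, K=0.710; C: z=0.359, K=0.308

two-phase, V/F = 0.199

ΣzᵢKᵢ = 1.281; Σzᵢ/Kᵢ = 1.806.
Both exceed 1, so a two-phase solution exists.
Let ψ = V/F and solve Σ zᵢ(Kᵢ−1)/(1+ψ(Kᵢ−1)) = 0.
Iterate (Newton) starting at ψ = 0.35:
  ψ = 0.350: g = -0.1351, g' = -0.806 → ψ = 0.182
  ψ = 0.182: g = 0.0173, g' = -1.063 → ψ = 0.199
Converged at ψ = 0.199.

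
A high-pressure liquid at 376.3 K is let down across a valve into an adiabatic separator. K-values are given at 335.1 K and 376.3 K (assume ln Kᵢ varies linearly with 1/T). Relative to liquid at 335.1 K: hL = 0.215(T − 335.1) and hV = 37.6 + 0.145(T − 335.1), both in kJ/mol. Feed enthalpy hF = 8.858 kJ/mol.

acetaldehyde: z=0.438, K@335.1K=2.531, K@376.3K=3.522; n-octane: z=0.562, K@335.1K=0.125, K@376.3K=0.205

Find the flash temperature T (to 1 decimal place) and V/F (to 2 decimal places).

Adiabatic flash: solve Rachford–Rice at each trial T, then check hF = ψ·hV(T) + (1−ψ)·hL(T).
  T = 335.1 K: K = (2.531, 0.125), RR gives ψ = 0.133, H_out = 5.019 kJ/mol
  T = 376.3 K: K = (3.522, 0.205), RR gives ψ = 0.328, H_out = 20.248 kJ/mol
  T = 355.7 K: K = (3.014, 0.162), RR gives ψ = 0.244, H_out = 13.249 kJ/mol
  T = 345.4 K: K = (2.769, 0.143), RR gives ψ = 0.193, H_out = 9.349 kJ/mol
  T = 340.2 K: K = (2.648, 0.134), RR gives ψ = 0.165, H_out = 7.228 kJ/mol
  T = 342.8 K: K = (2.709, 0.138), RR gives ψ = 0.179, H_out = 8.304 kJ/mol
  T = 344.1 K: K = (2.739, 0.141), RR gives ψ = 0.187, H_out = 8.830 kJ/mol
Linear interpolation between T = 344.1 (H_out = 8.830) and T = 345.4 (H_out = 9.349) on hF = 8.858 gives T ≈ 344.2 K, at which ψ = 0.19.

T = 344.2 K, V/F = 0.19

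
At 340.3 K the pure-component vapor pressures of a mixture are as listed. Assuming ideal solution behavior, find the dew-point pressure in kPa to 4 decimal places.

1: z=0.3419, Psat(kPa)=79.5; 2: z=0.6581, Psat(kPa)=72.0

At the dew point ψ → 1, so Σzᵢ/Kᵢ = 1 with Kᵢ = Pᵢˢᵃᵗ/P ⇒ 1/P = Σzᵢ/Pᵢˢᵃᵗ.
1/P = 0.3419/79.5 + 0.6581/72.0 = 0.0134409 ⇒ P = 74.3997 kPa

Pdew = 74.3997 kPa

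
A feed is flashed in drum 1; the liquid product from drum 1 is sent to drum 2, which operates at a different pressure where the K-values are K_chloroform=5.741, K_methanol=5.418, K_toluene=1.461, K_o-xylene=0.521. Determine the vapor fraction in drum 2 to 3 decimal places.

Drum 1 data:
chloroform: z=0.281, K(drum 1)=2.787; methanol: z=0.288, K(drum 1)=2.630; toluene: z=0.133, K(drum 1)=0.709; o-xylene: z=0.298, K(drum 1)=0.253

V/F (drum 2) = 0.623

Drum 1:
Material balance + equilibrium reduce to Σ zᵢ(Kᵢ−1)/(1+ψ₁(Kᵢ−1)) = 0.
Check two-phase: ΣzᵢKᵢ = 1.710 > 1 and Σzᵢ/Kᵢ = 1.576 > 1, so g(0) = 0.710 > 0 and g(1) = -0.576 < 0.
Newton iteration, ψ₁⁰ = 0.5:
  ψ₁ = 0.500: g = 0.1232, g' = -0.922 → ψ₁ = 0.634
  ψ₁ = 0.634: g = -0.0038, g' = -0.999 → ψ₁ = 0.630
Converged at ψ₁ = 0.630.
Drum-1 compositions:
  chloroform: x = 0.132, y = 0.368
  methanol: x = 0.142, y = 0.374
  toluene: x = 0.163, y = 0.115
  o-xylene: x = 0.563, y = 0.142
Drum-2 feed = drum-1 liquid: z₂ = (0.1322, 0.1421, 0.1629, 0.5629).
Drum 2:
Iterate (Newton) starting at ψ₂ = 0.5:
  ψ₂ = 0.500: g = 0.0881, g' = -0.777 → ψ₂ = 0.613
  ψ₂ = 0.613: g = 0.0064, g' = -0.676 → ψ₂ = 0.623
Converged at ψ₂ = 0.623.
  chloroform: x = 0.033, y = 0.192
  methanol: x = 0.038, y = 0.205
  toluene: x = 0.127, y = 0.185
  o-xylene: x = 0.802, y = 0.418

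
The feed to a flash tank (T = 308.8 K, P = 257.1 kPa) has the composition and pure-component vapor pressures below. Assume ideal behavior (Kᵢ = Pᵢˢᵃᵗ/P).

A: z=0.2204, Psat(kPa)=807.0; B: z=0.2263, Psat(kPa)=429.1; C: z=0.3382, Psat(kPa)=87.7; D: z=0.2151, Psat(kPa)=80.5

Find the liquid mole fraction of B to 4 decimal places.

Raoult's law: Kᵢ = Pᵢˢᵃᵗ/P = Pᵢˢᵃᵗ/257.1.
  K_A = 807.0/257.1 = 3.138856, K_B = 429.1/257.1 = 1.669000, K_C = 87.7/257.1 = 0.341112, K_D = 80.5/257.1 = 0.313108
Let ψ = V/F and solve Σ zᵢ(Kᵢ−1)/(1+ψ(Kᵢ−1)) = 0.
Feasibility: ΣzᵢKᵢ = 1.2522, Σzᵢ/Kᵢ = 1.8843 — both > 1, two phases present.
Newton iteration, ψ⁰ = 0.37:
  ψ = 0.3700: g = -0.10826, g' = -0.8185 → ψ = 0.2377
  ψ = 0.2377: g = 0.00232, g' = -0.8699 → ψ = 0.2404
Converged at ψ = 0.2404.
Compositions from xᵢ = zᵢ/(1+ψ(Kᵢ−1)), yᵢ = Kᵢxᵢ:
  A: x = 0.1456, y = 0.4569
  B: x = 0.1949, y = 0.3254
  C: x = 0.4019, y = 0.1371
  D: x = 0.2576, y = 0.0807

x_B = 0.1949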